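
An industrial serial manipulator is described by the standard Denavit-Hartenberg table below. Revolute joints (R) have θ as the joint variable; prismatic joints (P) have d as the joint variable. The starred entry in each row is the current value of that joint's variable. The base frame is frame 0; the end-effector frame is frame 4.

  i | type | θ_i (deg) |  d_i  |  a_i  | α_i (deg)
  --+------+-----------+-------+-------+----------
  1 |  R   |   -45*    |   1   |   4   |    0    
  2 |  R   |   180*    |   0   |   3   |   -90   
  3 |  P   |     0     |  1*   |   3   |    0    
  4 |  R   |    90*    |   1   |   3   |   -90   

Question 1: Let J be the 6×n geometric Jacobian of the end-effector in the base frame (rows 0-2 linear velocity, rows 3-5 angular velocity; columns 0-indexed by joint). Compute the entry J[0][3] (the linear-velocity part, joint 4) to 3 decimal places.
2.121

axis z_3 = (-0.7071,-0.7071,0.0000); lever o_n−o_3 = (-0.7071,-0.7071,-3.0000)
cross product → J_v[:, 3] = (2.1213,-2.1213,-0.0000)
J_ω[:, 3] = z_3
entry J[0][3] = 2.1213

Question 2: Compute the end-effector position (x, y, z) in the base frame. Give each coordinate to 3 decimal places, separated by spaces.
-2.828 0.000 -2.000

after link 1: o_1 = (2.8284, -2.8284, 1.0000)
after link 2: o_2 = (0.7071, -0.7071, 1.0000)
after link 3: o_3 = (-2.1213, 0.7071, 1.0000)
after link 4: o_4 = (-2.8284, 0.0000, -2.0000)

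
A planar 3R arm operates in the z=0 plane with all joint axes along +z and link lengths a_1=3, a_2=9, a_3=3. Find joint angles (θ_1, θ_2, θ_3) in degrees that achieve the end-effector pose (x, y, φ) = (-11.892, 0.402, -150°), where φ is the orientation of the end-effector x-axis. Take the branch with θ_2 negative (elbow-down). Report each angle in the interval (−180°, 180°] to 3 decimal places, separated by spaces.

wrist centre = target − a_3·(cos φ, sin φ) = (-9.2939, 1.9020)
cos θ_2 = (89.9946−3²−9²)/(2·3·9) = -0.0001; θ_2 = -90.0057° (elbow-down)
β = atan2(1.9020,-9.2939) = 168.4341°; ψ = atan2(-9.0000,2.9991) = -71.5702°
θ_1 = β − ψ = 240.0043°
θ_3 = φ − θ_1 − θ_2 = 60.0014° (wrapped to (-180°,180°])

-119.996 -90.006 60.001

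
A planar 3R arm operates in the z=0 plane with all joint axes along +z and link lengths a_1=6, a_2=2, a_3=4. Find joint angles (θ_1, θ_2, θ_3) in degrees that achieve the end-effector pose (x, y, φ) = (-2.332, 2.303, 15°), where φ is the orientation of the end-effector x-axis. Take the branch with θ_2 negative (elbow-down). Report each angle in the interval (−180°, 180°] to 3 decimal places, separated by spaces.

wrist centre = target − a_3·(cos φ, sin φ) = (-6.1957, 1.2677)
cos θ_2 = (39.9939−6²−2²)/(2·6·2) = -0.0003; θ_2 = -90.0147° (elbow-down)
β = atan2(1.2677,-6.1957) = 168.4361°; ψ = atan2(-2.0000,5.9995) = -18.4364°
θ_1 = β − ψ = 186.8725°
θ_3 = φ − θ_1 − θ_2 = -81.8579° (wrapped to (-180°,180°])

-173.127 -90.015 -81.858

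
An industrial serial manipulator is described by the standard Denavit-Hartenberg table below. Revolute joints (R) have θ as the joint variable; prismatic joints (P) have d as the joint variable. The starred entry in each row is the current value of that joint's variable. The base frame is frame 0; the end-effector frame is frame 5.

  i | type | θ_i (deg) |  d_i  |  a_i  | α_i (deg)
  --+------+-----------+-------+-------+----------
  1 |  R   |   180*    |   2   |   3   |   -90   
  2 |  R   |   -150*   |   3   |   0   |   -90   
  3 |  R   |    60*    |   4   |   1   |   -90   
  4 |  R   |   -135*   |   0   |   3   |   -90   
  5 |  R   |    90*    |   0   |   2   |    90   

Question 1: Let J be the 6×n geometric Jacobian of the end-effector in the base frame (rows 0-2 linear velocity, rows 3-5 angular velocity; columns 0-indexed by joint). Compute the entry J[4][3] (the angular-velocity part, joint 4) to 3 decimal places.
0.500

axis z_3 = (-0.7500,0.5000,-0.4330); lever o_n−o_3 = (-0.4792,-2.8371,2.1728)
cross product → J_v[:, 3] = (-0.1421,1.8371,2.3674)
J_ω[:, 3] = z_3
entry J[4][3] = 0.5000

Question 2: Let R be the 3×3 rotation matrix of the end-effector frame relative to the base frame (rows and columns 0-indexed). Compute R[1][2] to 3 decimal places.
End-effector z-axis (col 2 of R) = (-0.6597,-0.6124,0.4356)
R[1][2] = -0.6124

-0.612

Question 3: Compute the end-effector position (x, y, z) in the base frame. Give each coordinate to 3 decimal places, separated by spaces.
-5.046 -4.971 7.887

after link 1: o_1 = (-3.0000, 0.0000, 2.0000)
after link 2: o_2 = (-3.0000, -3.0000, 2.0000)
after link 3: o_3 = (-4.5670, -2.1340, 5.7141)
after link 4: o_4 = (-6.5462, -3.9711, 7.0209)
after link 5: o_5 = (-5.0462, -4.9711, 7.8869)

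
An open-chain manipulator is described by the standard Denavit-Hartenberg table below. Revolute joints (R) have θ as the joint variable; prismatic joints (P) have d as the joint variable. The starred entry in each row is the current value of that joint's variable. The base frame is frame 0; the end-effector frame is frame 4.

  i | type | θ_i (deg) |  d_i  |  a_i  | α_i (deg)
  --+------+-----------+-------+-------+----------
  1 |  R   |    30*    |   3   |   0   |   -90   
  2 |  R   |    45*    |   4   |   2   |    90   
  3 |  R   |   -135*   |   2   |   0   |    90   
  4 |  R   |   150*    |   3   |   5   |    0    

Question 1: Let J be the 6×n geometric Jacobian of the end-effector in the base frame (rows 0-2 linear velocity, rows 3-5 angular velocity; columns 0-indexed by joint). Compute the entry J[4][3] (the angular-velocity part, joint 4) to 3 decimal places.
0.362

axis z_3 = (-0.7866,0.3624,0.5000); lever o_n−o_3 = (-0.4847,5.7052,1.1027)
cross product → J_v[:, 3] = (-2.4530,0.6250,-4.3119)
J_ω[:, 3] = z_3
entry J[4][3] = 0.3624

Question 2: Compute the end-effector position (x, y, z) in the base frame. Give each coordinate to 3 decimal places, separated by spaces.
-0.035 10.583 4.103

after link 1: o_1 = (0.0000, 0.0000, 3.0000)
after link 2: o_2 = (-0.7753, 4.1712, 1.5858)
after link 3: o_3 = (0.4495, 4.8783, 3.0000)
after link 4: o_4 = (-0.0352, 10.5835, 4.1027)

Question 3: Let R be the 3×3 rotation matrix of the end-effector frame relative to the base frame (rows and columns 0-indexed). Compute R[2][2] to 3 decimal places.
0.500

End-effector z-axis (col 2 of R) = (-0.7866,0.3624,0.5000)
R[2][2] = 0.5000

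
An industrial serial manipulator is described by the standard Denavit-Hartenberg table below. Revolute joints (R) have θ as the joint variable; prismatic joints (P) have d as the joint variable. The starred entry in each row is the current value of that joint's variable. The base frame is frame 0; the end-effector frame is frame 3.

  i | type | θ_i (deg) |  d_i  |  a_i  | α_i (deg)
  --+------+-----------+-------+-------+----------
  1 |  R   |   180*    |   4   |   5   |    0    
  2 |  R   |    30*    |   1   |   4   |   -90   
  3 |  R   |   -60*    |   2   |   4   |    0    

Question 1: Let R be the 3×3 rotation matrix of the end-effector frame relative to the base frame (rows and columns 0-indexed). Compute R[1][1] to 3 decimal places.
End-effector y-axis (col 1 of R) = (-0.7500,-0.4330,-0.5000)
R[1][1] = -0.4330

-0.433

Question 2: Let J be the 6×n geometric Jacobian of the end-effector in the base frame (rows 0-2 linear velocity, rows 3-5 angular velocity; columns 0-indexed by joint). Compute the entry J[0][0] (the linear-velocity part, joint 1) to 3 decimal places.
axis z_0 = ẑ; lever o_n−o_0 = (-9.1962,-4.7321,8.4641)
cross product → J_v[:, 0] = (4.7321,-9.1962,0.0000)
J_ω[:, 0] = z_0
entry J[0][0] = 4.7321

4.732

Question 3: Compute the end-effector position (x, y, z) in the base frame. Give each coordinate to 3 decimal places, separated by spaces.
after link 1: o_1 = (-5.0000, 0.0000, 4.0000)
after link 2: o_2 = (-8.4641, -2.0000, 5.0000)
after link 3: o_3 = (-9.1962, -4.7321, 8.4641)

-9.196 -4.732 8.464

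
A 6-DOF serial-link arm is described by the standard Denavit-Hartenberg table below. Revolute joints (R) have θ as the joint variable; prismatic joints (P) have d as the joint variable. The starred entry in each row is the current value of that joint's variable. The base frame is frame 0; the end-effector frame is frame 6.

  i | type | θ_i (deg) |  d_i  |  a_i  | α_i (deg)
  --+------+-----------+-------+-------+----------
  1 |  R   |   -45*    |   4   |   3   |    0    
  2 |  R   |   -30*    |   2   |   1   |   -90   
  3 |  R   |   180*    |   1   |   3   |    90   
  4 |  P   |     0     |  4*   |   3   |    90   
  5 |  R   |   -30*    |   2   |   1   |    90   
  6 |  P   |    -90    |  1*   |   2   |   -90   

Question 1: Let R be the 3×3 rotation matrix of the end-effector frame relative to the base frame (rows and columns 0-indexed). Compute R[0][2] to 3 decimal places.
-0.224

End-effector z-axis (col 2 of R) = (-0.2241,0.8365,0.5000)
R[0][2] = -0.2241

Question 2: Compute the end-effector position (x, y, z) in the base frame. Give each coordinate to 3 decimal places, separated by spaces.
after link 1: o_1 = (2.1213, -2.1213, 4.0000)
after link 2: o_2 = (2.3801, -3.0872, 6.0000)
after link 3: o_3 = (2.5696, 0.0694, 6.0000)
after link 4: o_4 = (1.7932, 2.9671, 2.0000)
after link 5: o_5 = (-0.3628, 3.2860, 2.5000)
after link 6: o_6 = (1.6984, 3.3207, 3.3660)

1.698 3.321 3.366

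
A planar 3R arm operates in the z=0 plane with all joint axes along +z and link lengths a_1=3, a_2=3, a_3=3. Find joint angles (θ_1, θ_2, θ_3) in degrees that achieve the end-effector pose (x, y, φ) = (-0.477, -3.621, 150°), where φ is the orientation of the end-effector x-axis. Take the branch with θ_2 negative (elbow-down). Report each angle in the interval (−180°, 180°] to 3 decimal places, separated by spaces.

-44.991 -45.019 -119.989

wrist centre = target − a_3·(cos φ, sin φ) = (2.1211, -5.1210)
cos θ_2 = (30.7236−3²−3²)/(2·3·3) = 0.7069; θ_2 = -45.0194° (elbow-down)
β = atan2(-5.1210,2.1211) = -67.5011°; ψ = atan2(-2.1220,5.1206) = -22.5097°
θ_1 = β − ψ = -44.9913°
θ_3 = φ − θ_1 − θ_2 = -119.9892° (wrapped to (-180°,180°])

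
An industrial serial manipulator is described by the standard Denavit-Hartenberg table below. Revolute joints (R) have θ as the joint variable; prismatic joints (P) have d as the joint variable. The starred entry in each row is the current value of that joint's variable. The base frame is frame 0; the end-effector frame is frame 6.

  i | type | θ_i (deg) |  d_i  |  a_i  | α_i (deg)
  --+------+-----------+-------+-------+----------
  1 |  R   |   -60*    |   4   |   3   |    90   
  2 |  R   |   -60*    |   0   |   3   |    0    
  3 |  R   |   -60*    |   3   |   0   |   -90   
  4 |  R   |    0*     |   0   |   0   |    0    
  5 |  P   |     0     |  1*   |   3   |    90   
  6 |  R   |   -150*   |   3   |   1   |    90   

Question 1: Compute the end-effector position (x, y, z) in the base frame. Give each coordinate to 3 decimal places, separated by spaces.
-3.263 -6.348 -0.696

after link 1: o_1 = (1.5000, -2.5981, 4.0000)
after link 2: o_2 = (2.2500, -3.8971, 1.4019)
after link 3: o_3 = (-0.3481, -5.3971, 1.4019)
after link 4: o_4 = (-0.3481, -5.3971, 1.4019)
after link 5: o_5 = (-0.6651, -4.8481, -1.6962)
after link 6: o_6 = (-3.2631, -6.3481, -0.6962)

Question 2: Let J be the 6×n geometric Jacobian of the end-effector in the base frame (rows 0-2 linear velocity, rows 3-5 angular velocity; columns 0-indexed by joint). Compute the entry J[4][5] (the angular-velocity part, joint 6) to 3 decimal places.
axis z_5 = (-0.8660,-0.5000,0.0000); lever o_n−o_5 = (-2.5981,-1.5000,1.0000)
cross product → J_v[:, 5] = (-0.5000,0.8660,-0.0000)
J_ω[:, 5] = z_5
entry J[4][5] = -0.5000

-0.500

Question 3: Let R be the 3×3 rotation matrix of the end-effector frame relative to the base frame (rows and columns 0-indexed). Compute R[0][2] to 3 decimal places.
0.500

End-effector z-axis (col 2 of R) = (0.5000,-0.8660,0.0000)
R[0][2] = 0.5000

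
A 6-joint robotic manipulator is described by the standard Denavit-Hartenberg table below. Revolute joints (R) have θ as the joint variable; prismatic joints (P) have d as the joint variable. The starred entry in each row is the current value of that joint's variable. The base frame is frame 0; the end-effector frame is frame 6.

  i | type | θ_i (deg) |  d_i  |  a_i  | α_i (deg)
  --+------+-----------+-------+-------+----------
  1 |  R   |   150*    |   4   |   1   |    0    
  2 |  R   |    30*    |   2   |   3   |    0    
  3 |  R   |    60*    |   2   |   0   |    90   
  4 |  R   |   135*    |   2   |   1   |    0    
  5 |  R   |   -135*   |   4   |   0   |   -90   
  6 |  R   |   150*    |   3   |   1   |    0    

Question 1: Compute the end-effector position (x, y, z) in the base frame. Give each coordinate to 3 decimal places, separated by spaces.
-7.843 4.612 11.707

after link 1: o_1 = (-0.8660, 0.5000, 4.0000)
after link 2: o_2 = (-3.8660, 0.5000, 6.0000)
after link 3: o_3 = (-3.8660, 0.5000, 8.0000)
after link 4: o_4 = (-5.2445, 2.1124, 8.7071)
after link 5: o_5 = (-8.7086, 4.1124, 8.7071)
after link 6: o_6 = (-7.8426, 4.6124, 11.7071)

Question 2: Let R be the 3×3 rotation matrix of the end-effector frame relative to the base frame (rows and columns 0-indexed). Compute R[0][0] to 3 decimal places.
0.866

End-effector x-axis (col 0 of R) = (0.8660,0.5000,0.0000)
R[0][0] = 0.8660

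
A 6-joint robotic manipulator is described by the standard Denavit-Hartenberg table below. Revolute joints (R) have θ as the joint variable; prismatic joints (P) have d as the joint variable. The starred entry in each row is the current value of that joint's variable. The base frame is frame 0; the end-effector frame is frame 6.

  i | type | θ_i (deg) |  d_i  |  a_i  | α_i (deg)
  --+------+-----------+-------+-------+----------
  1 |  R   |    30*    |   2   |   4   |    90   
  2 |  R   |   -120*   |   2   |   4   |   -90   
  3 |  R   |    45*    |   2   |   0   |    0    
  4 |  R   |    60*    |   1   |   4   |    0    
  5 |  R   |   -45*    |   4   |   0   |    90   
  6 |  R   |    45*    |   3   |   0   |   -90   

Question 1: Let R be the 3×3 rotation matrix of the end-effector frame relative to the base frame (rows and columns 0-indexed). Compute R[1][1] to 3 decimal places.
End-effector y-axis (col 1 of R) = (0.1250,0.6495,0.7500)
R[1][1] = 0.6495

0.650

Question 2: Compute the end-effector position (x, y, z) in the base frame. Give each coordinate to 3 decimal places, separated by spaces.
after link 1: o_1 = (3.4641, 2.0000, 2.0000)
after link 2: o_2 = (2.7321, -0.7321, -1.4641)
after link 3: o_3 = (4.2321, 0.1340, -2.4641)
after link 4: o_4 = (3.4985, 4.1719, -2.0675)
after link 5: o_5 = (6.4985, 5.9039, -4.0675)
after link 6: o_6 = (6.1235, 3.9554, -6.3175)

6.123 3.955 -6.318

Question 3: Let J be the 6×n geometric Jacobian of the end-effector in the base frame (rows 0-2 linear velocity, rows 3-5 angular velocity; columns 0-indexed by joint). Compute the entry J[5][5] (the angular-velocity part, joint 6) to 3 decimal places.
axis z_5 = (-0.1250,-0.6495,-0.7500); lever o_n−o_5 = (-0.3750,-1.9486,-2.2500)
cross product → J_v[:, 5] = (0.0000,-0.0000,0.0000)
J_ω[:, 5] = z_5
entry J[5][5] = -0.7500

-0.750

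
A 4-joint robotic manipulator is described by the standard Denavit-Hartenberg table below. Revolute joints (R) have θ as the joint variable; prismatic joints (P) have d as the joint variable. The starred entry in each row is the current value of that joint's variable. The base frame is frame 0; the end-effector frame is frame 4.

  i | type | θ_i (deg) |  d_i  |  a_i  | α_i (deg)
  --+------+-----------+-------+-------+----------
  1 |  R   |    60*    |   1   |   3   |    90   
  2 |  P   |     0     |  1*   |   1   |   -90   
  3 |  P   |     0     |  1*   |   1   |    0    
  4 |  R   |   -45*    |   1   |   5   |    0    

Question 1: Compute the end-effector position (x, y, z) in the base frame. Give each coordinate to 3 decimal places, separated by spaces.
after link 1: o_1 = (1.5000, 2.5981, 1.0000)
after link 2: o_2 = (2.8660, 2.9641, 1.0000)
after link 3: o_3 = (3.3660, 3.8301, 2.0000)
after link 4: o_4 = (8.1957, 5.1242, 3.0000)

8.196 5.124 3.000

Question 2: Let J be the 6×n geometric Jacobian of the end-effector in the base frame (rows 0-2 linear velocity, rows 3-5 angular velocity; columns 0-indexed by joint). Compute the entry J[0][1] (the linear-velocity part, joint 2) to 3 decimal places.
0.866

prismatic axis z_1 = (0.8660,-0.5000,0.0000)
J_v[:, 1] = z_1; J_ω[:, 1] = (0,0,0)
entry J[0][1] = 0.8660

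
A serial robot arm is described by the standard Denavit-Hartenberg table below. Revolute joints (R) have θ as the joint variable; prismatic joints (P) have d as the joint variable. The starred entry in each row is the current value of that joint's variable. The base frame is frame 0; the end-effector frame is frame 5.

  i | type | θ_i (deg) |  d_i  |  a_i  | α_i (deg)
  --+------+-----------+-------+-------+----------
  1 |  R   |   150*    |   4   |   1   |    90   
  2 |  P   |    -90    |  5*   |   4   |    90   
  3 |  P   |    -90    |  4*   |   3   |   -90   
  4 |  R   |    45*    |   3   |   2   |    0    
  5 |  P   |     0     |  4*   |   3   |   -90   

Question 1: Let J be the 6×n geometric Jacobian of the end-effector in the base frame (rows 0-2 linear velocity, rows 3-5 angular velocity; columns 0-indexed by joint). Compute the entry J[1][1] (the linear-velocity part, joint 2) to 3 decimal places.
0.866

prismatic axis z_1 = (0.5000,0.8660,0.0000)
J_v[:, 1] = z_1; J_ω[:, 1] = (0,0,0)
entry J[1][1] = 0.8660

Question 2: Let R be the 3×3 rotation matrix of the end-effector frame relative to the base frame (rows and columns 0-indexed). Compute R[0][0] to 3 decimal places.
End-effector x-axis (col 0 of R) = (-0.9659,-0.2588,-0.0000)
R[0][0] = -0.9659

-0.966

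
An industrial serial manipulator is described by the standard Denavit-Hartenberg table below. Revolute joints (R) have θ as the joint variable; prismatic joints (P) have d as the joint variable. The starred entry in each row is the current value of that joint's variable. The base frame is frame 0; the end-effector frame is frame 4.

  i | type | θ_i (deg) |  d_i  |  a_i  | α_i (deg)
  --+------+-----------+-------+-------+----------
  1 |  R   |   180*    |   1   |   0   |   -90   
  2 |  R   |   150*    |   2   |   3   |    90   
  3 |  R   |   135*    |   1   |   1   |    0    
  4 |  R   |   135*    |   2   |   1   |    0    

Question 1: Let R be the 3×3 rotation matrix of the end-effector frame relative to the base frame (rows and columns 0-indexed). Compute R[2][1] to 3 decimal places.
-0.500

End-effector y-axis (col 1 of R) = (0.8660,0.0000,-0.5000)
R[2][1] = -0.5000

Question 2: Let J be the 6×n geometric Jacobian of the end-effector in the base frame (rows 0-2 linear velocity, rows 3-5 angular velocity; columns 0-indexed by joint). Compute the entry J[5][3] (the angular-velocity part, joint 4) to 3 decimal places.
axis z_3 = (-0.5000,-0.0000,-0.8660); lever o_n−o_3 = (-1.0000,1.0000,-1.7321)
cross product → J_v[:, 3] = (0.8660,0.0000,-0.5000)
J_ω[:, 3] = z_3
entry J[5][3] = -0.8660

-0.866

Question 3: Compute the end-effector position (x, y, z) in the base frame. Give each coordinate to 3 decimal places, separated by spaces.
0.486 -1.707 -2.745

after link 1: o_1 = (0.0000, 0.0000, 1.0000)
after link 2: o_2 = (2.5981, -2.0000, -0.5000)
after link 3: o_3 = (1.4857, -2.7071, -1.0125)
after link 4: o_4 = (0.4857, -1.7071, -2.7445)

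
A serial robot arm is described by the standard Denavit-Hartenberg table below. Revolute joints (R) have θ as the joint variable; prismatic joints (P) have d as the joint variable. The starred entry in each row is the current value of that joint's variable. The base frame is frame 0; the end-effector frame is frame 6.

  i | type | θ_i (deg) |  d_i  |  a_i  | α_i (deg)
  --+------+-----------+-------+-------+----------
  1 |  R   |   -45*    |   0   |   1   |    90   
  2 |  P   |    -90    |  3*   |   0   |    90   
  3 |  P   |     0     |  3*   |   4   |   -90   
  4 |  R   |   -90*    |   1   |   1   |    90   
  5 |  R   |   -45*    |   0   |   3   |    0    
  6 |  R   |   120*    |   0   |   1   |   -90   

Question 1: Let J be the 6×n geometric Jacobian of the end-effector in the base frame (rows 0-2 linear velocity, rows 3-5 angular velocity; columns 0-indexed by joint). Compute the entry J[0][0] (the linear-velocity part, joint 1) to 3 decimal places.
axis z_0 = ẑ; lever o_n−o_0 = (-5.8158,1.7929,-4.0000)
cross product → J_v[:, 0] = (-1.7929,-5.8158,0.0000)
J_ω[:, 0] = z_0
entry J[0][0] = -1.7929

-1.793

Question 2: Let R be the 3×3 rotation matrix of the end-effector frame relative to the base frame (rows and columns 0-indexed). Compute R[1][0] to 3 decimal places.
End-effector x-axis (col 0 of R) = (-0.8660,-0.5000,-0.0000)
R[1][0] = -0.5000

-0.500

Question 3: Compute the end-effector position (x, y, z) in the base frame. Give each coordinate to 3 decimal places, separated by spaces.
after link 1: o_1 = (0.7071, -0.7071, 0.0000)
after link 2: o_2 = (-1.4142, -2.8284, 0.0000)
after link 3: o_3 = (-3.5355, -0.7071, -4.0000)
after link 4: o_4 = (-4.9497, -0.7071, -4.0000)
after link 5: o_5 = (-4.9497, 2.2929, -4.0000)
after link 6: o_6 = (-5.8158, 1.7929, -4.0000)

-5.816 1.793 -4.000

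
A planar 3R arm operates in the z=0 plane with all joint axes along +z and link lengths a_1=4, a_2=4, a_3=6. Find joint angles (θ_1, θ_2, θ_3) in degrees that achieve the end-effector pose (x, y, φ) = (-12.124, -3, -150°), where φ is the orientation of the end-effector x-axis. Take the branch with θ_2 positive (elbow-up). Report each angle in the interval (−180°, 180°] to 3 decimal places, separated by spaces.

wrist centre = target − a_3·(cos φ, sin φ) = (-6.9278, -0.0000)
cos θ_2 = (47.9951−4²−4²)/(2·4·4) = 0.4998; θ_2 = 60.0102° (elbow-up)
β = atan2(-0.0000,-6.9278) = -180.0000°; ψ = atan2(3.4645,5.9994) = 30.0051°
θ_1 = β − ψ = -210.0051°
θ_3 = φ − θ_1 − θ_2 = -0.0051° (wrapped to (-180°,180°])

149.995 60.010 -0.005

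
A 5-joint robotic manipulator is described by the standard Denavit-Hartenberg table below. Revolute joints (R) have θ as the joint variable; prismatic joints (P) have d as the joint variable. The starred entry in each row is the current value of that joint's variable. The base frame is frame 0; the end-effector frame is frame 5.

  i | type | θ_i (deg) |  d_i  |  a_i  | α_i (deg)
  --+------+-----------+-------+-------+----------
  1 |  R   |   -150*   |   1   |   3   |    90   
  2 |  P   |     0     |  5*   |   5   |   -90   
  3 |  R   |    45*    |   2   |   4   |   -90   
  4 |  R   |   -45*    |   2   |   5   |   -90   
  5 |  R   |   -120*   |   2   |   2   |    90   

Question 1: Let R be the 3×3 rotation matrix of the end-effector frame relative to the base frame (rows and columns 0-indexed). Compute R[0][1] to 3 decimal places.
-0.183

End-effector y-axis (col 1 of R) = (-0.1830,-0.6830,-0.7071)
R[0][1] = -0.1830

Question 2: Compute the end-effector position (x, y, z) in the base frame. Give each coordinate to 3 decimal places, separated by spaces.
-7.957 -8.598 4.414

after link 1: o_1 = (-2.5981, -1.5000, 1.0000)
after link 2: o_2 = (-9.4282, 0.3301, 1.0000)
after link 3: o_3 = (-10.4635, -3.5336, 3.0000)
after link 4: o_4 = (-9.4467, -7.4663, 6.5355)
after link 5: o_5 = (-7.9567, -8.5976, 4.4142)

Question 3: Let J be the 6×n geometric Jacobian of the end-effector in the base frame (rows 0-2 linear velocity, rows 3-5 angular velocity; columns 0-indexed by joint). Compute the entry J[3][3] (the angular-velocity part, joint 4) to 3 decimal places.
axis z_3 = (0.9659,-0.2588,0.0000); lever o_n−o_3 = (2.5068,-5.0640,1.4142)
cross product → J_v[:, 3] = (-0.3660,-1.3660,-4.2426)
J_ω[:, 3] = z_3
entry J[3][3] = 0.9659

0.966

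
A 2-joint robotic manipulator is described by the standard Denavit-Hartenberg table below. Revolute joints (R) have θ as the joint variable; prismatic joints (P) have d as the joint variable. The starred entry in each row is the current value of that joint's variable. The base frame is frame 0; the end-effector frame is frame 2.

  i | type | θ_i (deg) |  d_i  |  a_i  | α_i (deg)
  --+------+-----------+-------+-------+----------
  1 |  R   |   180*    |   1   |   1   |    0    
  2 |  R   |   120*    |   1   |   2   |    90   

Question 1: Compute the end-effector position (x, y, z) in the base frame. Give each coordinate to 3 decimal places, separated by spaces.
-0.000 -1.732 2.000

after link 1: o_1 = (-1.0000, 0.0000, 1.0000)
after link 2: o_2 = (-0.0000, -1.7321, 2.0000)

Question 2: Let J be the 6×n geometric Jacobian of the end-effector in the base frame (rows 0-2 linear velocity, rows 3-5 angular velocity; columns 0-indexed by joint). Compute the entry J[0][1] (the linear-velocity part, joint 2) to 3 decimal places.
axis z_1 = (0.0000,0.0000,1.0000); lever o_n−o_1 = (1.0000,-1.7321,1.0000)
cross product → J_v[:, 1] = (1.7321,1.0000,-0.0000)
J_ω[:, 1] = z_1
entry J[0][1] = 1.7321

1.732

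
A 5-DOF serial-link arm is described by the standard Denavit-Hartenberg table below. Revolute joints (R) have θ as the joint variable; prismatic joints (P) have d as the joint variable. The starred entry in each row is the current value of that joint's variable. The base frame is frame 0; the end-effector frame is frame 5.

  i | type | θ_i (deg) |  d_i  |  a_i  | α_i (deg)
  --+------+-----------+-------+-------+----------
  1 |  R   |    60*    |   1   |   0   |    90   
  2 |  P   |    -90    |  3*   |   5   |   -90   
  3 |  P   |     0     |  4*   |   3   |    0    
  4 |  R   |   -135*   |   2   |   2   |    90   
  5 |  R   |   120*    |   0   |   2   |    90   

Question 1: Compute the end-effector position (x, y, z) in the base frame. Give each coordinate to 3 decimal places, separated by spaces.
7.076 4.843 -6.293

after link 1: o_1 = (0.0000, 0.0000, 1.0000)
after link 2: o_2 = (2.5981, -1.5000, -4.0000)
after link 3: o_3 = (4.5981, 1.9641, -7.0000)
after link 4: o_4 = (6.8228, 2.9890, -5.5858)
after link 5: o_5 = (7.0765, 4.8426, -6.2929)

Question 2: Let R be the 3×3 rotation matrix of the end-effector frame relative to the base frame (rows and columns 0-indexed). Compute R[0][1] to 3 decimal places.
End-effector y-axis (col 1 of R) = (-0.6124,0.3536,0.7071)
R[0][1] = -0.6124

-0.612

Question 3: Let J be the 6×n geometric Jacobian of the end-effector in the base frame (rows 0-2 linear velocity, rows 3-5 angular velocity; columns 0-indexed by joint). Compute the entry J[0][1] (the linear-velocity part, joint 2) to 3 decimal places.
0.866

prismatic axis z_1 = (0.8660,-0.5000,0.0000)
J_v[:, 1] = z_1; J_ω[:, 1] = (0,0,0)
entry J[0][1] = 0.8660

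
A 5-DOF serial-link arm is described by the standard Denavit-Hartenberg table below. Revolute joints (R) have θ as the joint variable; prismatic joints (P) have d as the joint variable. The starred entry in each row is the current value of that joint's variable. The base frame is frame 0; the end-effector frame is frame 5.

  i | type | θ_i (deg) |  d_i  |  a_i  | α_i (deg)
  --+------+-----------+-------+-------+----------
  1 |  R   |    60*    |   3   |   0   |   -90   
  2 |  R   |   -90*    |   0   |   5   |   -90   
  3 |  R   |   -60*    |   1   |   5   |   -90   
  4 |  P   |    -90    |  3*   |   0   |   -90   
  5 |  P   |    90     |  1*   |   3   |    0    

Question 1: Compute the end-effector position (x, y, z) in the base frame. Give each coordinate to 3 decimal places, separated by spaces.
after link 1: o_1 = (0.0000, 0.0000, 3.0000)
after link 2: o_2 = (0.0000, 0.0000, 8.0000)
after link 3: o_3 = (-3.2500, 3.0311, 10.5000)
after link 4: o_4 = (-1.9510, 2.2811, 13.0981)
after link 5: o_5 = (-4.0000, 3.4641, 11.0000)

-4.000 3.464 11.000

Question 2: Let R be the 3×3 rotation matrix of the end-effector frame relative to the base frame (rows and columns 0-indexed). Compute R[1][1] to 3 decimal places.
End-effector y-axis (col 1 of R) = (-0.5000,-0.8660,0.0000)
R[1][1] = -0.8660

-0.866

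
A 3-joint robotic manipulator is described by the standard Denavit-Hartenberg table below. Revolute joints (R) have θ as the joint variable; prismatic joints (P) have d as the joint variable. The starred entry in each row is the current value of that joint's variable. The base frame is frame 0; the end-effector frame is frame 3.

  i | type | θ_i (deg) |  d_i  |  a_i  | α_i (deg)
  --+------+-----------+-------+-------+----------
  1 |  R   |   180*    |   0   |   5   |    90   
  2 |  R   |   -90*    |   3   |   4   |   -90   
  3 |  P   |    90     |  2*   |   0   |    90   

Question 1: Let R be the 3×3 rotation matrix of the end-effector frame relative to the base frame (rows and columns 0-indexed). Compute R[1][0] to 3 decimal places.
End-effector x-axis (col 0 of R) = (-0.0000,-1.0000,-0.0000)
R[1][0] = -1.0000

-1.000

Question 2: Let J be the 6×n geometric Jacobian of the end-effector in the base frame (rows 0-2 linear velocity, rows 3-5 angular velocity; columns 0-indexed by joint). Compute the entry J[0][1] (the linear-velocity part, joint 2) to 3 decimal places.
-4.000

axis z_1 = (0.0000,1.0000,0.0000); lever o_n−o_1 = (-2.0000,3.0000,-4.0000)
cross product → J_v[:, 1] = (-4.0000,0.0000,2.0000)
J_ω[:, 1] = z_1
entry J[0][1] = -4.0000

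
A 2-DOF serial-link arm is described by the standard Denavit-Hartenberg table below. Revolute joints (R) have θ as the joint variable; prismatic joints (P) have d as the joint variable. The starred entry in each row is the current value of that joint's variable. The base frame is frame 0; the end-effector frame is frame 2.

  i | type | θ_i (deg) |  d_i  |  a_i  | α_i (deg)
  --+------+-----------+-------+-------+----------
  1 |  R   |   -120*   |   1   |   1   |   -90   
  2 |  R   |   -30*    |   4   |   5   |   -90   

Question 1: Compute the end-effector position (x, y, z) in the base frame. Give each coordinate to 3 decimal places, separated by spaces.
0.799 -6.616 3.500

after link 1: o_1 = (-0.5000, -0.8660, 1.0000)
after link 2: o_2 = (0.7990, -6.6160, 3.5000)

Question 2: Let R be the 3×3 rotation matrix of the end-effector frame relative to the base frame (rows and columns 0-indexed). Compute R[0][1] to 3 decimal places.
-0.866

End-effector y-axis (col 1 of R) = (-0.8660,0.5000,-0.0000)
R[0][1] = -0.8660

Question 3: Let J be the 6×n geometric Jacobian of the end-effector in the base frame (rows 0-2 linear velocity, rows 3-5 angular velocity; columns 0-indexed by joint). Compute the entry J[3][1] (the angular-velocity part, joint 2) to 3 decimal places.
axis z_1 = (0.8660,-0.5000,0.0000); lever o_n−o_1 = (1.2990,-5.7500,2.5000)
cross product → J_v[:, 1] = (-1.2500,-2.1651,-4.3301)
J_ω[:, 1] = z_1
entry J[3][1] = 0.8660

0.866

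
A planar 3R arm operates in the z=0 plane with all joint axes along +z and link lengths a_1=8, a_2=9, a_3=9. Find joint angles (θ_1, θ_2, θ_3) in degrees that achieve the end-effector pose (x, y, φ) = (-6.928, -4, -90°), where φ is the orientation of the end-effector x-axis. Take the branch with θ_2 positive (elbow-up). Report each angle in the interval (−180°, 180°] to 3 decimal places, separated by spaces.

wrist centre = target − a_3·(cos φ, sin φ) = (-6.9280, 5.0000)
cos θ_2 = (72.9972−8²−9²)/(2·8·9) = -0.5000; θ_2 = 120.0013° (elbow-up)
β = atan2(5.0000,-6.9280) = 144.1817°; ψ = atan2(7.7941,3.4998) = 65.8183°
θ_1 = β − ψ = 78.3634°
θ_3 = φ − θ_1 − θ_2 = 71.6354° (wrapped to (-180°,180°])

78.363 120.001 71.635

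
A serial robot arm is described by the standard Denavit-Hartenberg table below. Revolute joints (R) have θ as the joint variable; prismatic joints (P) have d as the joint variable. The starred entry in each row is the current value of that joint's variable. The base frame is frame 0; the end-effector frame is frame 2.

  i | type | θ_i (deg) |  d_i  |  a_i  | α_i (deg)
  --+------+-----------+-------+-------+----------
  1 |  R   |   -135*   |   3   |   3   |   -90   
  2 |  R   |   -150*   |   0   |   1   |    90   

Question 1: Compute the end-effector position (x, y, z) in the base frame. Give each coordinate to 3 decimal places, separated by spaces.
after link 1: o_1 = (-2.1213, -2.1213, 3.0000)
after link 2: o_2 = (-1.5089, -1.5089, 3.5000)

-1.509 -1.509 3.500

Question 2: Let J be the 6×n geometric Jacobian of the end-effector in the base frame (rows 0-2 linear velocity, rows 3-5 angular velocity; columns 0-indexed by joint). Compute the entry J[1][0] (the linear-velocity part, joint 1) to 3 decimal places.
-1.509

axis z_0 = ẑ; lever o_n−o_0 = (-1.5089,-1.5089,3.5000)
cross product → J_v[:, 0] = (1.5089,-1.5089,0.0000)
J_ω[:, 0] = z_0
entry J[1][0] = -1.5089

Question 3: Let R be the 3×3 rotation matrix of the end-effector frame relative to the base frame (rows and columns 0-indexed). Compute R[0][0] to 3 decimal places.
0.612

End-effector x-axis (col 0 of R) = (0.6124,0.6124,0.5000)
R[0][0] = 0.6124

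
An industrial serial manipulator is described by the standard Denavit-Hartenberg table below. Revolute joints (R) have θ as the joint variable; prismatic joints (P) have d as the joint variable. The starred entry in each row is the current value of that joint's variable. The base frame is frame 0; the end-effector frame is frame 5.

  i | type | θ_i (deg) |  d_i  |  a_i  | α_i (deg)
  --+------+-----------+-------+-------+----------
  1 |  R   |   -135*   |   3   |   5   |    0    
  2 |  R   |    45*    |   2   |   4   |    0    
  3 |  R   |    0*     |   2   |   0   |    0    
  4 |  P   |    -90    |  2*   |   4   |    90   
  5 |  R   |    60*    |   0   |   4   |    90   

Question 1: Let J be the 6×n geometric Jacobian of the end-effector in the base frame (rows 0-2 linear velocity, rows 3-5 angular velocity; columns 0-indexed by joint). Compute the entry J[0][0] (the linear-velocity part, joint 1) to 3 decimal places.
7.536

axis z_0 = ẑ; lever o_n−o_0 = (-9.5355,-7.5355,12.4641)
cross product → J_v[:, 0] = (7.5355,-9.5355,0.0000)
J_ω[:, 0] = z_0
entry J[0][0] = 7.5355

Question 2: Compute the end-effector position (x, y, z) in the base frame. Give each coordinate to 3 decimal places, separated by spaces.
after link 1: o_1 = (-3.5355, -3.5355, 3.0000)
after link 2: o_2 = (-3.5355, -7.5355, 5.0000)
after link 3: o_3 = (-3.5355, -7.5355, 7.0000)
after link 4: o_4 = (-7.5355, -7.5355, 9.0000)
after link 5: o_5 = (-9.5355, -7.5355, 12.4641)

-9.536 -7.536 12.464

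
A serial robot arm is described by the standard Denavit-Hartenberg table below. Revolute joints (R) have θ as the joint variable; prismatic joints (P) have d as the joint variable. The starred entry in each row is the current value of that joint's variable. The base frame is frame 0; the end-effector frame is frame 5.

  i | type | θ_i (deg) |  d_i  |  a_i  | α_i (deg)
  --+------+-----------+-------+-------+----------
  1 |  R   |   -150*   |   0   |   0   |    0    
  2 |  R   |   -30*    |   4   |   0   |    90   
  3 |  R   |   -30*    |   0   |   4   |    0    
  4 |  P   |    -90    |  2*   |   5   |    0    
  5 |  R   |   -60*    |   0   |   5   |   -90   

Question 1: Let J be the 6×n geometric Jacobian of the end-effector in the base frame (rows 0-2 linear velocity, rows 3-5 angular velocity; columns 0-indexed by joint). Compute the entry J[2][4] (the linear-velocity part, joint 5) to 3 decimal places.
axis z_4 = (0.0000,1.0000,0.0000); lever o_n−o_4 = (5.0000,0.0000,-0.0000)
cross product → J_v[:, 4] = (-0.0000,0.0000,-5.0000)
J_ω[:, 4] = z_4
entry J[2][4] = -5.0000

-5.000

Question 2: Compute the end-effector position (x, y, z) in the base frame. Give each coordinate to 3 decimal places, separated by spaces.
4.036 2.000 -2.330

after link 1: o_1 = (0.0000, 0.0000, 0.0000)
after link 2: o_2 = (0.0000, 0.0000, 4.0000)
after link 3: o_3 = (-3.4641, 0.0000, 2.0000)
after link 4: o_4 = (-0.9641, 2.0000, -2.3301)
after link 5: o_5 = (4.0359, 2.0000, -2.3301)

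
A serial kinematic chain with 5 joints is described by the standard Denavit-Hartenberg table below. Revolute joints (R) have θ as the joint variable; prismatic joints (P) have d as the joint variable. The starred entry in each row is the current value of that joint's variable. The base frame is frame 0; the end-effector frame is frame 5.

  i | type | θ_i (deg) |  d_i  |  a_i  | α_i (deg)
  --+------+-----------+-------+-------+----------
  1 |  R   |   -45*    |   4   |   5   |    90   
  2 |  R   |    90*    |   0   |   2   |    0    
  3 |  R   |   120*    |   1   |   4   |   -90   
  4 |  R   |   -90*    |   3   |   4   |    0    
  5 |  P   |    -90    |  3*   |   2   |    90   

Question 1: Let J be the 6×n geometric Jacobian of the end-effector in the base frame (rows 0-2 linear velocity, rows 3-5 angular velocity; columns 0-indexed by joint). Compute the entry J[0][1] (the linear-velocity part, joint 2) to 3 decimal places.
axis z_1 = (-0.7071,-0.7071,0.0000); lever o_n−o_1 = (-2.6390,-4.4321,-4.1962)
cross product → J_v[:, 1] = (2.9671,-2.9671,1.2679)
J_ω[:, 1] = z_1
entry J[0][1] = 2.9671

2.967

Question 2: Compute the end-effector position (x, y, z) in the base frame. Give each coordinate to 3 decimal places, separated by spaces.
0.897 -7.968 -0.196

after link 1: o_1 = (3.5355, -3.5355, 4.0000)
after link 2: o_2 = (3.5355, -3.5355, 6.0000)
after link 3: o_3 = (0.3789, -1.7932, 4.0000)
after link 4: o_4 = (-1.3888, -5.6822, 1.4019)
after link 5: o_5 = (0.8966, -7.9676, -0.1962)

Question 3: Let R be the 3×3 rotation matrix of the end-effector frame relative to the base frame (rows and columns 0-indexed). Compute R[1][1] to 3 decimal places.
-0.354

End-effector y-axis (col 1 of R) = (0.3536,-0.3536,-0.8660)
R[1][1] = -0.3536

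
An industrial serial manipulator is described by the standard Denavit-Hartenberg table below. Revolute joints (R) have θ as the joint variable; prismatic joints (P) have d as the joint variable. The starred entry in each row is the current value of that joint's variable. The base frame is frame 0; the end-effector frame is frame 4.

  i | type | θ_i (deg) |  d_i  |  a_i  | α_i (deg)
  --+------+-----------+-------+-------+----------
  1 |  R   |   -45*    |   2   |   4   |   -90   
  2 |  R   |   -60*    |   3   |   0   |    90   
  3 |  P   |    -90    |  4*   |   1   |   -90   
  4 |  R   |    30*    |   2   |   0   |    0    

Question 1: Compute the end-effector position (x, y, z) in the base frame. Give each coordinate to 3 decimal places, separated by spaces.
2.500 0.328 5.732

after link 1: o_1 = (2.8284, -2.8284, 2.0000)
after link 2: o_2 = (4.9497, -0.7071, 2.0000)
after link 3: o_3 = (1.7932, 1.0353, 4.0000)
after link 4: o_4 = (2.5003, 0.3282, 5.7321)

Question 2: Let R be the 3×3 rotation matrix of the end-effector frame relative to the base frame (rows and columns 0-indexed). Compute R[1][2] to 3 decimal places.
End-effector z-axis (col 2 of R) = (0.3536,-0.3536,0.8660)
R[1][2] = -0.3536

-0.354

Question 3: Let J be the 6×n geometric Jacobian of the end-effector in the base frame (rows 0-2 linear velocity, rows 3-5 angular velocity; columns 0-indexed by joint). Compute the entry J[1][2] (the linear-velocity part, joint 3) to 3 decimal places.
prismatic axis z_2 = (-0.6124,0.6124,0.5000)
J_v[:, 2] = z_2; J_ω[:, 2] = (0,0,0)
entry J[1][2] = 0.6124

0.612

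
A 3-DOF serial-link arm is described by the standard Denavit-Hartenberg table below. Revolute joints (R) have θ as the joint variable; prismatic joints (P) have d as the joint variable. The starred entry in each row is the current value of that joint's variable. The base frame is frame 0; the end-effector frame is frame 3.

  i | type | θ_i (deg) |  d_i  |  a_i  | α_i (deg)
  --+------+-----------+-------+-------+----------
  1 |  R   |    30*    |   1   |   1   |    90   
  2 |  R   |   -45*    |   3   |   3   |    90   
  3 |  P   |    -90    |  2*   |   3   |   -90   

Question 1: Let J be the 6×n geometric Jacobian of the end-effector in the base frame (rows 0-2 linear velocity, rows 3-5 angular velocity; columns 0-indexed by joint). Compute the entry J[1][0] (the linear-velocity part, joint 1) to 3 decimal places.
1.478

axis z_0 = ẑ; lever o_n−o_0 = (1.4784,0.8536,-2.5355)
cross product → J_v[:, 0] = (-0.8536,1.4784,0.0000)
J_ω[:, 0] = z_0
entry J[1][0] = 1.4784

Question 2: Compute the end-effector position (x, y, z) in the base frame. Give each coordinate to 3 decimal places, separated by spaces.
after link 1: o_1 = (0.8660, 0.5000, 1.0000)
after link 2: o_2 = (4.2031, -1.0374, -1.1213)
after link 3: o_3 = (1.4784, 0.8536, -2.5355)

1.478 0.854 -2.536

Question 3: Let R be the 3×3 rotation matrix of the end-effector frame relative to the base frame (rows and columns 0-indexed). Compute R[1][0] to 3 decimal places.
End-effector x-axis (col 0 of R) = (-0.5000,0.8660,-0.0000)
R[1][0] = 0.8660

0.866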